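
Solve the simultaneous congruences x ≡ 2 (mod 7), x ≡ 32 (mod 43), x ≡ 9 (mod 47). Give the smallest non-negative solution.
The moduli 7, 43, 47 are pairwise coprime, so by the CRT there is a unique solution mod 7·43·47 = 14147.
Solve by successive substitution. Start with x ≡ 2 (mod 7).
  Combine with x ≡ 32 (mod 43): write x = 2 + 7·t and require 2 + 7·t ≡ 32 (mod 43), i.e. 7·t ≡ 32 − 2 ≡ 30 (mod 43). Since 7^(−1) ≡ 37 (mod 43), t ≡ 37·30 ≡ 35 (mod 43). So x ≡ 2 + 7·35 = 247 (mod 301).
  Combine with x ≡ 9 (mod 47): write x = 247 + 301·t and require 247 + 301·t ≡ 9 (mod 47), i.e. 301·t ≡ 9 − 247 ≡ 44 (mod 47). Since 301^(−1) ≡ 5 (mod 47) (301 ≡ 19 (mod 47)), t ≡ 5·44 ≡ 32 (mod 47). So x ≡ 247 + 301·32 = 9879 (mod 14147).
Unique solution in [0, 14147): x = 9879.

Final answer: x ≡ 9879 (mod 14147); the representative in [0, 14147) is 9879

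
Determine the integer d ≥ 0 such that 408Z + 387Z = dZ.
In the PID Z, (a, b) is generated by gcd(a, b). Compute gcd(408, 387) with the extended Euclidean algorithm, tracking rows (r, s, t) with s·408 + t·387 = r:
  row A: (408, 1, 0)   [1·408 + 0·387 = 408]
  row B: (387, 0, 1)   [0·408 + 1·387 = 387]
  408 = 1·387 + 21   → row C = row A − 1·row B = (21, 1, −1)   [check: 1·408 − 1·387 = 21]
  387 = 18·21 + 9   → row D = row B − 18·row C = (9, −18, 19)   [check: −18·408 + 19·387 = 9]
  21 = 2·9 + 3   → row E = row C − 2·row D = (3, 37, −39)   [check: 37·408 − 39·387 = 3]
  9 = 3·3 + 0   → remainder 0, stop. gcd = 3 (last nonzero row E).
So gcd(408, 387) = 3, with Bézout identity 37·408 − 39·387 = 3. Containment (⊇): the Bézout identity exhibits 3 as an element of (408, 387), giving (3) ⊆ (408, 387). Containment (⊆): since 3 | 408 and 3 | 387 (408 = 3·136, 387 = 3·129), every Z-linear combination of 408 and 387 is divisible by 3, so (408, 387) ⊆ (3). Therefore (408, 387) = (3), d = 3.

Final answer: (408, 387) = (3); d = 3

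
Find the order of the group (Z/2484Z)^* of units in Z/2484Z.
|(Z/2484Z)^*| = 792

(Z/2484Z)^* consists of the classes a with gcd(a, 2484) = 1, so its order is φ(2484). φ is multiplicative, with φ(p^e) = p^e − p^(e−1). Factorise 2484 = 2^2 · 3^3 · 23. Then
  φ(2484) = (2^2 − 2^1) · (3^3 − 3^2) · (23 − 1) = 2 · 18 · 22 = 792.
Thus |(Z/2484Z)^*| = 792.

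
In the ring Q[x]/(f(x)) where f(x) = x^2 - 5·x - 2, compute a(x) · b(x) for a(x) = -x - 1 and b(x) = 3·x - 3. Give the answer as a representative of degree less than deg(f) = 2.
First multiply in Q[x] without reducing: a · b = 3 - 3·x^2. Now divide by f(x) = x^2 - 5·x - 2, eliminating the leading term at each step:
  leading term -3·x^2: subtract (-3)·f(x) = -3·x^2 + 15·x + 6, leaving -15·x - 3
The degree is now < 2, so this is the remainder. Hence a · b ≡ -15·x - 3 in Q[x]/(f).

Final answer: a · b ≡ -15·x - 3 (mod f(x))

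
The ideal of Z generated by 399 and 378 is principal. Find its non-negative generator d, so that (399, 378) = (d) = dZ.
(399, 378) = (21); d = 21

In the PID Z, (a, b) is generated by gcd(a, b). Compute gcd(399, 378) with the extended Euclidean algorithm, tracking rows (r, s, t) with s·399 + t·378 = r:
  row A: (399, 1, 0)   [1·399 + 0·378 = 399]
  row B: (378, 0, 1)   [0·399 + 1·378 = 378]
  399 = 1·378 + 21   → row C = row A − 1·row B = (21, 1, −1)   [check: 1·399 − 1·378 = 21]
  378 = 18·21 + 0   → remainder 0, stop. gcd = 21 (last nonzero row C).
So gcd(399, 378) = 21, with Bézout identity 1·399 − 1·378 = 21. Containment (⊇): the Bézout identity exhibits 21 as an element of (399, 378), giving (21) ⊆ (399, 378). Containment (⊆): since 21 | 399 and 21 | 378 (399 = 21·19, 378 = 21·18), every Z-linear combination of 399 and 378 is divisible by 21, so (399, 378) ⊆ (21). Therefore (399, 378) = (21), d = 21.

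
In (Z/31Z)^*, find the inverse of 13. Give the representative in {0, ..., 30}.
Apply the extended Euclidean algorithm to (31, 13), tracking rows (r, s, t) with s·31 + t·13 = r. Each division r_prev = q·r_cur + r_new produces the new row as (previous row) − q·(current row):
  row A: (31, 1, 0)   [1·31 + 0·13 = 31]
  row B: (13, 0, 1)   [0·31 + 1·13 = 13]
  31 = 2·13 + 5   → row C = row A − 2·row B = (5, 1, −2)   [check: 1·31 − 2·13 = 5]
  13 = 2·5 + 3   → row D = row B − 2·row C = (3, −2, 5)   [check: −2·31 + 5·13 = 3]
  5 = 1·3 + 2   → row E = row C − 1·row D = (2, 3, −7)   [check: 3·31 − 7·13 = 2]
  3 = 1·2 + 1   → row F = row D − 1·row E = (1, −5, 12)   [check: −5·31 + 12·13 = 1]
  2 = 2·1 + 0   → remainder 0, stop. gcd = 1 (last nonzero row F).
The gcd is 1, so 13 is invertible mod 31. The last nonzero row gives −5·31 + 12·13 = 1, so t = 12. So 13^(−1) ≡ 12 (mod 31). Verify: 13 · 12 = 156 ≡ 1 (mod 31). ✓

Final answer: 13^(−1) ≡ 12 (mod 31)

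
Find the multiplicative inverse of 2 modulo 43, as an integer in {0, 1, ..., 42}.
Apply the extended Euclidean algorithm to (43, 2), tracking rows (r, s, t) with s·43 + t·2 = r. Each division r_prev = q·r_cur + r_new produces the new row as (previous row) − q·(current row):
  row A: (43, 1, 0)   [1·43 + 0·2 = 43]
  row B: (2, 0, 1)   [0·43 + 1·2 = 2]
  43 = 21·2 + 1   → row C = row A − 21·row B = (1, 1, −21)   [check: 1·43 − 21·2 = 1]
  2 = 2·1 + 0   → remainder 0, stop. gcd = 1 (last nonzero row C).
The gcd is 1, so 2 is invertible mod 43. The last nonzero row gives 1·43 − 21·2 = 1, so t = −21. So 2^(−1) ≡ −21 ≡ 22 (mod 43). Verify: 2 · 22 = 44 ≡ 1 (mod 43). ✓

Final answer: 2^(−1) ≡ 22 (mod 43)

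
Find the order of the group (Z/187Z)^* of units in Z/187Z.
|(Z/187Z)^*| = 160

(Z/187Z)^* consists of the classes a with gcd(a, 187) = 1, so its order is φ(187). φ is multiplicative, with φ(p^e) = p^e − p^(e−1). Factorise 187 = 11 · 17. Then
  φ(187) = (11 − 1) · (17 − 1) = 10 · 16 = 160.
Thus |(Z/187Z)^*| = 160.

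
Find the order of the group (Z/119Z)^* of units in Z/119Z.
|(Z/119Z)^*| = 96

(Z/119Z)^* consists of the classes a with gcd(a, 119) = 1, so its order is φ(119). φ is multiplicative, with φ(p^e) = p^e − p^(e−1). Factorise 119 = 7 · 17. Then
  φ(119) = (7 − 1) · (17 − 1) = 6 · 16 = 96.
Thus |(Z/119Z)^*| = 96.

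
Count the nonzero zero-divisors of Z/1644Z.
Z/1644Z has 1099 nonzero zero-divisors

In Z/1644Z each nonzero element is either a unit (gcd with 1644 is 1) or a zero-divisor (gcd > 1). The number of units is φ(1644): factorise 1644 = 2^2 · 3 · 137, so φ(1644) = (2^2 − 2^1) · (3 − 1) · (137 − 1) = 2 · 2 · 136 = 544. The nonzero elements number 1644 − 1 = 1643. Hence the nonzero zero-divisors number 1643 − 544 = 1099.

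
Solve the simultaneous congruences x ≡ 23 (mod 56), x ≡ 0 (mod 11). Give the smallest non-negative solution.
x ≡ 583 (mod 616); the representative in [0, 616) is 583

The moduli 56, 11 are pairwise coprime, so by the CRT there is a unique solution mod 56·11 = 616.
Solve by successive substitution. Start with x ≡ 23 (mod 56).
  Combine with x ≡ 0 (mod 11): write x = 23 + 56·t and require 23 + 56·t ≡ 0 (mod 11), i.e. 56·t ≡ 0 − 23 ≡ 10 (mod 11). Since 56^(−1) ≡ 1 (mod 11) (56 ≡ 1 (mod 11)), t ≡ 1·10 ≡ 10 (mod 11). So x ≡ 23 + 56·10 = 583 (mod 616).
Unique solution in [0, 616): x = 583.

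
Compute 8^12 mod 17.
16

Use repeated squaring. Binary(12) = 1100. Walk through the bits of the exponent 12 left-to-right: at each bit after the leading one, square the running value, then multiply by 8 if the bit is 1 (always reducing mod 17):
  bit 1 = 1 (leading): start with 8.
  bit 2 = 1: square 8^2 = 64 ≡ 13; bit is 1, so multiply 13·8 = 104 ≡ 2 (mod 17).
  bit 3 = 0: square 2^2 = 4 (mod 17).
  bit 4 = 0: square 4^2 = 16 (mod 17).
Final value: 8^12 ≡ 16 (mod 17).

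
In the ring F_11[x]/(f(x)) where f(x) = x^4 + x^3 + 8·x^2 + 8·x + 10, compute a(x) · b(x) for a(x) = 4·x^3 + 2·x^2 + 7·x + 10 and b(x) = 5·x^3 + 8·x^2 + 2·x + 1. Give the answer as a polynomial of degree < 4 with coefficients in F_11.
Multiply as integer polynomials: a · b = 20·x^6 + 42·x^5 + 59·x^4 + 114·x^3 + 96·x^2 + 27·x + 10. Reducing coefficients mod 11: a · b ≡ 9·x^6 + 9·x^5 + 4·x^4 + 4·x^3 + 8·x^2 + 5·x + 10. Now divide by f(x) = x^4 + x^3 + 8·x^2 + 8·x + 10 in F_11[x], eliminating the leading term at each step:
  leading term 9·x^6: subtract (9·x^2)·f(x) = 9·x^6 + 9·x^5 + 6·x^4 + 6·x^3 + 2·x^2, leaving 9·x^4 + 9·x^3 + 6·x^2 + 5·x + 10 (coefficients mod 11)
  leading term 9·x^4: subtract (9)·f(x) = 9·x^4 + 9·x^3 + 6·x^2 + 6·x + 2, leaving 10·x + 8 (coefficients mod 11)
The degree is now < 4, so this is the remainder. Hence a · b ≡ 10·x + 8 in F_11[x]/(f).

Final answer: a · b ≡ 10·x + 8 (mod f(x))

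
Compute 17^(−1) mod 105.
Apply the extended Euclidean algorithm to (105, 17), tracking rows (r, s, t) with s·105 + t·17 = r. Each division r_prev = q·r_cur + r_new produces the new row as (previous row) − q·(current row):
  row A: (105, 1, 0)   [1·105 + 0·17 = 105]
  row B: (17, 0, 1)   [0·105 + 1·17 = 17]
  105 = 6·17 + 3   → row C = row A − 6·row B = (3, 1, −6)   [check: 1·105 − 6·17 = 3]
  17 = 5·3 + 2   → row D = row B − 5·row C = (2, −5, 31)   [check: −5·105 + 31·17 = 2]
  3 = 1·2 + 1   → row E = row C − 1·row D = (1, 6, −37)   [check: 6·105 − 37·17 = 1]
  2 = 2·1 + 0   → remainder 0, stop. gcd = 1 (last nonzero row E).
The gcd is 1, so 17 is invertible mod 105. The last nonzero row gives 6·105 − 37·17 = 1, so t = −37. So 17^(−1) ≡ −37 ≡ 68 (mod 105). Verify: 17 · 68 = 1156 ≡ 1 (mod 105). ✓

Final answer: 17^(−1) ≡ 68 (mod 105)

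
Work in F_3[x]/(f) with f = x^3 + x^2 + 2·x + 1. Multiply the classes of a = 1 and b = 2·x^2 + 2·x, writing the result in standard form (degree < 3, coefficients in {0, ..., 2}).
Multiply as integer polynomials: a · b = 2·x^2 + 2·x. Reducing coefficients mod 3: a · b ≡ 2·x^2 + 2·x. This already has degree < 3, so no reduction by f is needed. Hence a · b ≡ 2·x^2 + 2·x in F_3[x]/(f).

Final answer: a · b ≡ 2·x^2 + 2·x (mod f(x))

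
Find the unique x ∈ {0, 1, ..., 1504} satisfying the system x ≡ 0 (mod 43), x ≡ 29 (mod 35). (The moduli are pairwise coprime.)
x ≡ 344 (mod 1505); the representative in [0, 1505) is 344

The moduli 43, 35 are pairwise coprime, so by the CRT there is a unique solution mod 43·35 = 1505.
Solve by successive substitution. Start with x ≡ 0 (mod 43).
  Combine with x ≡ 29 (mod 35): write x = 43·t and require 43·t ≡ 29 (mod 35). Since 43^(−1) ≡ 22 (mod 35) (43 ≡ 8 (mod 35)), t ≡ 22·29 ≡ 8 (mod 35). So x ≡ 43·8 = 344 (mod 1505).
Unique solution in [0, 1505): x = 344.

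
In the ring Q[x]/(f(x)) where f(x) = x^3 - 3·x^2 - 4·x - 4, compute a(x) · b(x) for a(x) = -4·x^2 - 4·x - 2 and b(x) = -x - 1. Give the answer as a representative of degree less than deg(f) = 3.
First multiply in Q[x] without reducing: a · b = 4·x^3 + 8·x^2 + 6·x + 2. Now divide by f(x) = x^3 - 3·x^2 - 4·x - 4, eliminating the leading term at each step:
  leading term 4·x^3: subtract (4)·f(x) = 4·x^3 - 12·x^2 - 16·x - 16, leaving 20·x^2 + 22·x + 18
The degree is now < 3, so this is the remainder. Hence a · b ≡ 20·x^2 + 22·x + 18 in Q[x]/(f).

Final answer: a · b ≡ 20·x^2 + 22·x + 18 (mod f(x))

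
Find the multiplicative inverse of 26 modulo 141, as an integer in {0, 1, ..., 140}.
Apply the extended Euclidean algorithm to (141, 26), tracking rows (r, s, t) with s·141 + t·26 = r. Each division r_prev = q·r_cur + r_new produces the new row as (previous row) − q·(current row):
  row A: (141, 1, 0)   [1·141 + 0·26 = 141]
  row B: (26, 0, 1)   [0·141 + 1·26 = 26]
  141 = 5·26 + 11   → row C = row A − 5·row B = (11, 1, −5)   [check: 1·141 − 5·26 = 11]
  26 = 2·11 + 4   → row D = row B − 2·row C = (4, −2, 11)   [check: −2·141 + 11·26 = 4]
  11 = 2·4 + 3   → row E = row C − 2·row D = (3, 5, −27)   [check: 5·141 − 27·26 = 3]
  4 = 1·3 + 1   → row F = row D − 1·row E = (1, −7, 38)   [check: −7·141 + 38·26 = 1]
  3 = 3·1 + 0   → remainder 0, stop. gcd = 1 (last nonzero row F).
The gcd is 1, so 26 is invertible mod 141. The last nonzero row gives −7·141 + 38·26 = 1, so t = 38. So 26^(−1) ≡ 38 (mod 141). Verify: 26 · 38 = 988 ≡ 1 (mod 141). ✓

Final answer: 26^(−1) ≡ 38 (mod 141)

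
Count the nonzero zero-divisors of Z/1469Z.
Z/1469Z has 124 nonzero zero-divisors

In Z/1469Z each nonzero element is either a unit (gcd with 1469 is 1) or a zero-divisor (gcd > 1). The number of units is φ(1469): factorise 1469 = 13 · 113, so φ(1469) = (13 − 1) · (113 − 1) = 12 · 112 = 1344. The nonzero elements number 1469 − 1 = 1468. Hence the nonzero zero-divisors number 1468 − 1344 = 124.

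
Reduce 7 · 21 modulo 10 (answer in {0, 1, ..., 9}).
7

Reduce the factors first: 21 ≡ 1 (mod 10), so 7 · 21 ≡ 7 · 1 (mod 10). 7 · 1 = 7. Dividing by 10: 7 = 0·10 + 7. So (7 · 21) mod 10 = 7.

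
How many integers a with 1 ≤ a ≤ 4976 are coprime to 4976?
2480

The number of a ∈ {1, ..., 4976} with gcd(a, 4976) = 1 is by definition Euler's totient φ(4976). φ is multiplicative, with φ(p^e) = p^e − p^(e−1). Factorise 4976 = 2^4 · 311. Then
  φ(4976) = (2^4 − 2^3) · (311 − 1) = 8 · 310 = 2480.
So there are 2480 such integers.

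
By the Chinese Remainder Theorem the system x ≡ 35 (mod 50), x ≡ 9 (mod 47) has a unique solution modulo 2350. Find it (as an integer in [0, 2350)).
The moduli 50, 47 are pairwise coprime, so by the CRT there is a unique solution mod 50·47 = 2350.
Solve by successive substitution. Start with x ≡ 35 (mod 50).
  Combine with x ≡ 9 (mod 47): write x = 35 + 50·t and require 35 + 50·t ≡ 9 (mod 47), i.e. 50·t ≡ 9 − 35 ≡ 21 (mod 47). Since 50^(−1) ≡ 16 (mod 47) (50 ≡ 3 (mod 47)), t ≡ 16·21 ≡ 7 (mod 47). So x ≡ 35 + 50·7 = 385 (mod 2350).
Unique solution in [0, 2350): x = 385.

Final answer: x ≡ 385 (mod 2350); the representative in [0, 2350) is 385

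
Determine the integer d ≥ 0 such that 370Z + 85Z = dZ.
In the PID Z, (a, b) is generated by gcd(a, b). Compute gcd(370, 85) with the extended Euclidean algorithm, tracking rows (r, s, t) with s·370 + t·85 = r:
  row A: (370, 1, 0)   [1·370 + 0·85 = 370]
  row B: (85, 0, 1)   [0·370 + 1·85 = 85]
  370 = 4·85 + 30   → row C = row A − 4·row B = (30, 1, −4)   [check: 1·370 − 4·85 = 30]
  85 = 2·30 + 25   → row D = row B − 2·row C = (25, −2, 9)   [check: −2·370 + 9·85 = 25]
  30 = 1·25 + 5   → row E = row C − 1·row D = (5, 3, −13)   [check: 3·370 − 13·85 = 5]
  25 = 5·5 + 0   → remainder 0, stop. gcd = 5 (last nonzero row E).
So gcd(370, 85) = 5, with Bézout identity 3·370 − 13·85 = 5. Containment (⊇): the Bézout identity exhibits 5 as an element of (370, 85), giving (5) ⊆ (370, 85). Containment (⊆): since 5 | 370 and 5 | 85 (370 = 5·74, 85 = 5·17), every Z-linear combination of 370 and 85 is divisible by 5, so (370, 85) ⊆ (5). Therefore (370, 85) = (5), d = 5.

Final answer: (370, 85) = (5); d = 5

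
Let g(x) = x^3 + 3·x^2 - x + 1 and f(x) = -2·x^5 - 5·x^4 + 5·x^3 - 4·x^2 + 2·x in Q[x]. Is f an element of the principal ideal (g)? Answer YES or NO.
NO

In Q[x] the ideal (g) consists of all multiples of g, so f ∈ (g) iff g | f, i.e. iff the remainder of f on division by g is 0. Divide f by g (g is monic, so eliminate the leading term of the running remainder at each step):
  leading term -2·x^5: subtract (-2·x^2)·g(x) = -2·x^5 - 6·x^4 + 2·x^3 - 2·x^2, leaving x^4 + 3·x^3 - 2·x^2 + 2·x
  leading term x^4: subtract (x)·g(x) = x^4 + 3·x^3 - x^2 + x, leaving -x^2 + x
The remainder r(x) = -x^2 + x ≠ 0 (and deg r < deg g), so g ∤ f, i.e. f ∉ (g).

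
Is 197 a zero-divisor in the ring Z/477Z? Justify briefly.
NO

gcd(197, 477) = 1, so 197 is a unit in Z/477Z (it has a multiplicative inverse). A unit cannot be a zero-divisor: if 197·b ≡ 0 then multiplying both sides by 197^(−1) gives b ≡ 0. So 197 is not a zero-divisor.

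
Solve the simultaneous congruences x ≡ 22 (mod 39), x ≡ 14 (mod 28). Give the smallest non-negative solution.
The moduli 39, 28 are pairwise coprime, so by the CRT there is a unique solution mod 39·28 = 1092.
Solve by successive substitution. Start with x ≡ 22 (mod 39).
  Combine with x ≡ 14 (mod 28): write x = 22 + 39·t and require 22 + 39·t ≡ 14 (mod 28), i.e. 39·t ≡ 14 − 22 ≡ 20 (mod 28). Since 39^(−1) ≡ 23 (mod 28) (39 ≡ 11 (mod 28)), t ≡ 23·20 ≡ 12 (mod 28). So x ≡ 22 + 39·12 = 490 (mod 1092).
Unique solution in [0, 1092): x = 490.

Final answer: x ≡ 490 (mod 1092); the representative in [0, 1092) is 490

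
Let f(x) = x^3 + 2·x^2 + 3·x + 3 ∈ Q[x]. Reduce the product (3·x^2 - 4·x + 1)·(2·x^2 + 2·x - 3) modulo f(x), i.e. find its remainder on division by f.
First multiply in Q[x] without reducing: a · b = 6·x^4 - 2·x^3 - 15·x^2 + 14·x - 3. Now divide by f(x) = x^3 + 2·x^2 + 3·x + 3, eliminating the leading term at each step:
  leading term 6·x^4: subtract (6·x)·f(x) = 6·x^4 + 12·x^3 + 18·x^2 + 18·x, leaving -14·x^3 - 33·x^2 - 4·x - 3
  leading term -14·x^3: subtract (-14)·f(x) = -14·x^3 - 28·x^2 - 42·x - 42, leaving -5·x^2 + 38·x + 39
The degree is now < 3, so this is the remainder. Hence a · b ≡ -5·x^2 + 38·x + 39 in Q[x]/(f).

Final answer: a · b ≡ -5·x^2 + 38·x + 39 (mod f(x))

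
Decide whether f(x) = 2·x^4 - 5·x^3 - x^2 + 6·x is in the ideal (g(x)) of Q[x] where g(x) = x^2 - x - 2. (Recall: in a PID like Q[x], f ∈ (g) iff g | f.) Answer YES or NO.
YES

In Q[x] the ideal (g) consists of all multiples of g, so f ∈ (g) iff g | f, i.e. iff the remainder of f on division by g is 0. Divide f by g (g is monic, so eliminate the leading term of the running remainder at each step):
  leading term 2·x^4: subtract (2·x^2)·g(x) = 2·x^4 - 2·x^3 - 4·x^2, leaving -3·x^3 + 3·x^2 + 6·x
  leading term -3·x^3: subtract (-3·x)·g(x) = -3·x^3 + 3·x^2 + 6·x, leaving 0
The remainder is 0, so f(x) = g(x) · h(x) with h(x) = 2·x^2 - 3·x. Hence g | f, i.e. f ∈ (g).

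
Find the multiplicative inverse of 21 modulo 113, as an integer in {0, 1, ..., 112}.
Apply the extended Euclidean algorithm to (113, 21), tracking rows (r, s, t) with s·113 + t·21 = r. Each division r_prev = q·r_cur + r_new produces the new row as (previous row) − q·(current row):
  row A: (113, 1, 0)   [1·113 + 0·21 = 113]
  row B: (21, 0, 1)   [0·113 + 1·21 = 21]
  113 = 5·21 + 8   → row C = row A − 5·row B = (8, 1, −5)   [check: 1·113 − 5·21 = 8]
  21 = 2·8 + 5   → row D = row B − 2·row C = (5, −2, 11)   [check: −2·113 + 11·21 = 5]
  8 = 1·5 + 3   → row E = row C − 1·row D = (3, 3, −16)   [check: 3·113 − 16·21 = 3]
  5 = 1·3 + 2   → row F = row D − 1·row E = (2, −5, 27)   [check: −5·113 + 27·21 = 2]
  3 = 1·2 + 1   → row G = row E − 1·row F = (1, 8, −43)   [check: 8·113 − 43·21 = 1]
  2 = 2·1 + 0   → remainder 0, stop. gcd = 1 (last nonzero row G).
The gcd is 1, so 21 is invertible mod 113. The last nonzero row gives 8·113 − 43·21 = 1, so t = −43. So 21^(−1) ≡ −43 ≡ 70 (mod 113). Verify: 21 · 70 = 1470 ≡ 1 (mod 113). ✓

Final answer: 21^(−1) ≡ 70 (mod 113)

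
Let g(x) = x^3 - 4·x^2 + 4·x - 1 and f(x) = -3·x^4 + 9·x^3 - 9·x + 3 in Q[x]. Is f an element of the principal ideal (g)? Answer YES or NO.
In Q[x] the ideal (g) consists of all multiples of g, so f ∈ (g) iff g | f, i.e. iff the remainder of f on division by g is 0. Divide f by g (g is monic, so eliminate the leading term of the running remainder at each step):
  leading term -3·x^4: subtract (-3·x)·g(x) = -3·x^4 + 12·x^3 - 12·x^2 + 3·x, leaving -3·x^3 + 12·x^2 - 12·x + 3
  leading term -3·x^3: subtract (-3)·g(x) = -3·x^3 + 12·x^2 - 12·x + 3, leaving 0
The remainder is 0, so f(x) = g(x) · h(x) with h(x) = -3·x - 3. Hence g | f, i.e. f ∈ (g).

Final answer: YES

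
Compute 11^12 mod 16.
Use repeated squaring. Binary(12) = 1100. Walk through the bits of the exponent 12 left-to-right: at each bit after the leading one, square the running value, then multiply by 11 if the bit is 1 (always reducing mod 16):
  bit 1 = 1 (leading): start with 11.
  bit 2 = 1: square 11^2 = 121 ≡ 9; bit is 1, so multiply 9·11 = 99 ≡ 3 (mod 16).
  bit 3 = 0: square 3^2 = 9 (mod 16).
  bit 4 = 0: square 9^2 = 81 ≡ 1 (mod 16).
Final value: 11^12 ≡ 1 (mod 16).

Final answer: 1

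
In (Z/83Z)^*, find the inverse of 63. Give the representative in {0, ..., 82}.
63^(−1) ≡ 29 (mod 83)

Apply the extended Euclidean algorithm to (83, 63), tracking rows (r, s, t) with s·83 + t·63 = r. Each division r_prev = q·r_cur + r_new produces the new row as (previous row) − q·(current row):
  row A: (83, 1, 0)   [1·83 + 0·63 = 83]
  row B: (63, 0, 1)   [0·83 + 1·63 = 63]
  83 = 1·63 + 20   → row C = row A − 1·row B = (20, 1, −1)   [check: 1·83 − 1·63 = 20]
  63 = 3·20 + 3   → row D = row B − 3·row C = (3, −3, 4)   [check: −3·83 + 4·63 = 3]
  20 = 6·3 + 2   → row E = row C − 6·row D = (2, 19, −25)   [check: 19·83 − 25·63 = 2]
  3 = 1·2 + 1   → row F = row D − 1·row E = (1, −22, 29)   [check: −22·83 + 29·63 = 1]
  2 = 2·1 + 0   → remainder 0, stop. gcd = 1 (last nonzero row F).
The gcd is 1, so 63 is invertible mod 83. The last nonzero row gives −22·83 + 29·63 = 1, so t = 29. So 63^(−1) ≡ 29 (mod 83). Verify: 63 · 29 = 1827 ≡ 1 (mod 83). ✓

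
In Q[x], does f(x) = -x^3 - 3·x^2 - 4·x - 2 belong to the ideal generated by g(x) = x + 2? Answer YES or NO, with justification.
NO

In Q[x] the ideal (g) consists of all multiples of g, so f ∈ (g) iff g | f, i.e. iff the remainder of f on division by g is 0. Divide f by g (g is monic, so eliminate the leading term of the running remainder at each step):
  leading term -x^3: subtract (-x^2)·g(x) = -x^3 - 2·x^2, leaving -x^2 - 4·x - 2
  leading term -x^2: subtract (-x)·g(x) = -x^2 - 2·x, leaving -2·x - 2
  leading term -2·x: subtract (-2)·g(x) = -2·x - 4, leaving 2
The remainder r(x) = 2 ≠ 0 (and deg r < deg g), so g ∤ f, i.e. f ∉ (g).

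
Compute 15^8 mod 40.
Use repeated squaring. Binary(8) = 1000. Walk through the bits of the exponent 8 left-to-right: at each bit after the leading one, square the running value, then multiply by 15 if the bit is 1 (always reducing mod 40):
  bit 1 = 1 (leading): start with 15.
  bit 2 = 0: square 15^2 = 225 ≡ 25 (mod 40).
  bit 3 = 0: square 25^2 = 625 ≡ 25 (mod 40).
  bit 4 = 0: square 25^2 = 625 ≡ 25 (mod 40).
Final value: 15^8 ≡ 25 (mod 40).

Final answer: 25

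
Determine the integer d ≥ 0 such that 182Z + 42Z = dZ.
In the PID Z, (a, b) is generated by gcd(a, b). Compute gcd(182, 42) with the extended Euclidean algorithm, tracking rows (r, s, t) with s·182 + t·42 = r:
  row A: (182, 1, 0)   [1·182 + 0·42 = 182]
  row B: (42, 0, 1)   [0·182 + 1·42 = 42]
  182 = 4·42 + 14   → row C = row A − 4·row B = (14, 1, −4)   [check: 1·182 − 4·42 = 14]
  42 = 3·14 + 0   → remainder 0, stop. gcd = 14 (last nonzero row C).
So gcd(182, 42) = 14, with Bézout identity 1·182 − 4·42 = 14. Containment (⊇): the Bézout identity exhibits 14 as an element of (182, 42), giving (14) ⊆ (182, 42). Containment (⊆): since 14 | 182 and 14 | 42 (182 = 14·13, 42 = 14·3), every Z-linear combination of 182 and 42 is divisible by 14, so (182, 42) ⊆ (14). Therefore (182, 42) = (14), d = 14.

Final answer: (182, 42) = (14); d = 14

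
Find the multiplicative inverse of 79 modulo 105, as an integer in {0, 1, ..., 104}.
79^(−1) ≡ 4 (mod 105)

Apply the extended Euclidean algorithm to (105, 79), tracking rows (r, s, t) with s·105 + t·79 = r. Each division r_prev = q·r_cur + r_new produces the new row as (previous row) − q·(current row):
  row A: (105, 1, 0)   [1·105 + 0·79 = 105]
  row B: (79, 0, 1)   [0·105 + 1·79 = 79]
  105 = 1·79 + 26   → row C = row A − 1·row B = (26, 1, −1)   [check: 1·105 − 1·79 = 26]
  79 = 3·26 + 1   → row D = row B − 3·row C = (1, −3, 4)   [check: −3·105 + 4·79 = 1]
  26 = 26·1 + 0   → remainder 0, stop. gcd = 1 (last nonzero row D).
The gcd is 1, so 79 is invertible mod 105. The last nonzero row gives −3·105 + 4·79 = 1, so t = 4. So 79^(−1) ≡ 4 (mod 105). Verify: 79 · 4 = 316 ≡ 1 (mod 105). ✓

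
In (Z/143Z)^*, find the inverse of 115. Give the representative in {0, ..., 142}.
Apply the extended Euclidean algorithm to (143, 115), tracking rows (r, s, t) with s·143 + t·115 = r. Each division r_prev = q·r_cur + r_new produces the new row as (previous row) − q·(current row):
  row A: (143, 1, 0)   [1·143 + 0·115 = 143]
  row B: (115, 0, 1)   [0·143 + 1·115 = 115]
  143 = 1·115 + 28   → row C = row A − 1·row B = (28, 1, −1)   [check: 1·143 − 1·115 = 28]
  115 = 4·28 + 3   → row D = row B − 4·row C = (3, −4, 5)   [check: −4·143 + 5·115 = 3]
  28 = 9·3 + 1   → row E = row C − 9·row D = (1, 37, −46)   [check: 37·143 − 46·115 = 1]
  3 = 3·1 + 0   → remainder 0, stop. gcd = 1 (last nonzero row E).
The gcd is 1, so 115 is invertible mod 143. The last nonzero row gives 37·143 − 46·115 = 1, so t = −46. So 115^(−1) ≡ −46 ≡ 97 (mod 143). Verify: 115 · 97 = 11155 ≡ 1 (mod 143). ✓

Final answer: 115^(−1) ≡ 97 (mod 143)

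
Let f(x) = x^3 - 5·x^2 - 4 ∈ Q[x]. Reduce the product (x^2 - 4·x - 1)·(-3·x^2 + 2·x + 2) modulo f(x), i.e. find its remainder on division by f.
First multiply in Q[x] without reducing: a · b = -3·x^4 + 14·x^3 - 3·x^2 - 10·x - 2. Now divide by f(x) = x^3 - 5·x^2 - 4, eliminating the leading term at each step:
  leading term -3·x^4: subtract (-3·x)·f(x) = -3·x^4 + 15·x^3 + 12·x, leaving -x^3 - 3·x^2 - 22·x - 2
  leading term -x^3: subtract (-1)·f(x) = -x^3 + 5·x^2 + 4, leaving -8·x^2 - 22·x - 6
The degree is now < 3, so this is the remainder. Hence a · b ≡ -8·x^2 - 22·x - 6 in Q[x]/(f).

Final answer: a · b ≡ -8·x^2 - 22·x - 6 (mod f(x))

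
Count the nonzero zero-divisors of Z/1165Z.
In Z/1165Z each nonzero element is either a unit (gcd with 1165 is 1) or a zero-divisor (gcd > 1). The number of units is φ(1165): factorise 1165 = 5 · 233, so φ(1165) = (5 − 1) · (233 − 1) = 4 · 232 = 928. The nonzero elements number 1165 − 1 = 1164. Hence the nonzero zero-divisors number 1164 − 928 = 236.

Final answer: Z/1165Z has 236 nonzero zero-divisors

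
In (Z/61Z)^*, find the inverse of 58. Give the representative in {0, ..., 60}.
Apply the extended Euclidean algorithm to (61, 58), tracking rows (r, s, t) with s·61 + t·58 = r. Each division r_prev = q·r_cur + r_new produces the new row as (previous row) − q·(current row):
  row A: (61, 1, 0)   [1·61 + 0·58 = 61]
  row B: (58, 0, 1)   [0·61 + 1·58 = 58]
  61 = 1·58 + 3   → row C = row A − 1·row B = (3, 1, −1)   [check: 1·61 − 1·58 = 3]
  58 = 19·3 + 1   → row D = row B − 19·row C = (1, −19, 20)   [check: −19·61 + 20·58 = 1]
  3 = 3·1 + 0   → remainder 0, stop. gcd = 1 (last nonzero row D).
The gcd is 1, so 58 is invertible mod 61. The last nonzero row gives −19·61 + 20·58 = 1, so t = 20. So 58^(−1) ≡ 20 (mod 61). Verify: 58 · 20 = 1160 ≡ 1 (mod 61). ✓

Final answer: 58^(−1) ≡ 20 (mod 61)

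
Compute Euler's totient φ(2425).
φ(2425) = 1920

φ is multiplicative, with φ(p^e) = p^e − p^(e−1). Factorise 2425 = 5^2 · 97. Then
  φ(2425) = (5^2 − 5^1) · (97 − 1) = 20 · 96 = 1920.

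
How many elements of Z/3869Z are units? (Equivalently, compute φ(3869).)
An element a ∈ Z/3869Z is a unit iff gcd(a, 3869) = 1, so the number of units is φ(3869). φ is multiplicative, with φ(p^e) = p^e − p^(e−1). Factorise 3869 = 53 · 73. Then
  φ(3869) = (53 − 1) · (73 − 1) = 52 · 72 = 3744.

Final answer: Z/3869Z has φ(3869) = 3744 units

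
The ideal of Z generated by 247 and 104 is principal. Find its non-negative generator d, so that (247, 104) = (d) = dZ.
(247, 104) = (13); d = 13

In the PID Z, (a, b) is generated by gcd(a, b). Compute gcd(247, 104) with the extended Euclidean algorithm, tracking rows (r, s, t) with s·247 + t·104 = r:
  row A: (247, 1, 0)   [1·247 + 0·104 = 247]
  row B: (104, 0, 1)   [0·247 + 1·104 = 104]
  247 = 2·104 + 39   → row C = row A − 2·row B = (39, 1, −2)   [check: 1·247 − 2·104 = 39]
  104 = 2·39 + 26   → row D = row B − 2·row C = (26, −2, 5)   [check: −2·247 + 5·104 = 26]
  39 = 1·26 + 13   → row E = row C − 1·row D = (13, 3, −7)   [check: 3·247 − 7·104 = 13]
  26 = 2·13 + 0   → remainder 0, stop. gcd = 13 (last nonzero row E).
So gcd(247, 104) = 13, with Bézout identity 3·247 − 7·104 = 13. Containment (⊇): the Bézout identity exhibits 13 as an element of (247, 104), giving (13) ⊆ (247, 104). Containment (⊆): since 13 | 247 and 13 | 104 (247 = 13·19, 104 = 13·8), every Z-linear combination of 247 and 104 is divisible by 13, so (247, 104) ⊆ (13). Therefore (247, 104) = (13), d = 13.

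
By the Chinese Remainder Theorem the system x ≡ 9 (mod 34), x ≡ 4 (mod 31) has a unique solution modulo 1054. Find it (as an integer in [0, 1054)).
x ≡ 655 (mod 1054); the representative in [0, 1054) is 655

The moduli 34, 31 are pairwise coprime, so by the CRT there is a unique solution mod 34·31 = 1054.
Solve by successive substitution. Start with x ≡ 9 (mod 34).
  Combine with x ≡ 4 (mod 31): write x = 9 + 34·t and require 9 + 34·t ≡ 4 (mod 31), i.e. 34·t ≡ 4 − 9 ≡ 26 (mod 31). Since 34^(−1) ≡ 21 (mod 31) (34 ≡ 3 (mod 31)), t ≡ 21·26 ≡ 19 (mod 31). So x ≡ 9 + 34·19 = 655 (mod 1054).
Unique solution in [0, 1054): x = 655.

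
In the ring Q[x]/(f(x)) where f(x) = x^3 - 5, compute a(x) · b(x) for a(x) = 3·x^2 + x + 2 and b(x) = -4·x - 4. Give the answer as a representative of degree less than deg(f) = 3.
a · b ≡ -16·x^2 - 12·x - 68 (mod f(x))

First multiply in Q[x] without reducing: a · b = -12·x^3 - 16·x^2 - 12·x - 8. Now divide by f(x) = x^3 - 5, eliminating the leading term at each step:
  leading term -12·x^3: subtract (-12)·f(x) = 60 - 12·x^3, leaving -16·x^2 - 12·x - 68
The degree is now < 3, so this is the remainder. Hence a · b ≡ -16·x^2 - 12·x - 68 in Q[x]/(f).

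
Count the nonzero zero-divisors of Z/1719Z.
Z/1719Z has 578 nonzero zero-divisors

In Z/1719Z each nonzero element is either a unit (gcd with 1719 is 1) or a zero-divisor (gcd > 1). The number of units is φ(1719): factorise 1719 = 3^2 · 191, so φ(1719) = (3^2 − 3^1) · (191 − 1) = 6 · 190 = 1140. The nonzero elements number 1719 − 1 = 1718. Hence the nonzero zero-divisors number 1718 − 1140 = 578.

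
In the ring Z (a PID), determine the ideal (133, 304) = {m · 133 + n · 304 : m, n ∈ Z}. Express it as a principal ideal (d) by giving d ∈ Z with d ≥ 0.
In the PID Z, (a, b) is generated by gcd(a, b). Compute gcd(304, 133) with the extended Euclidean algorithm, tracking rows (r, s, t) with s·304 + t·133 = r:
  row A: (304, 1, 0)   [1·304 + 0·133 = 304]
  row B: (133, 0, 1)   [0·304 + 1·133 = 133]
  304 = 2·133 + 38   → row C = row A − 2·row B = (38, 1, −2)   [check: 1·304 − 2·133 = 38]
  133 = 3·38 + 19   → row D = row B − 3·row C = (19, −3, 7)   [check: −3·304 + 7·133 = 19]
  38 = 2·19 + 0   → remainder 0, stop. gcd = 19 (last nonzero row D).
So gcd(133, 304) = 19, with Bézout identity −3·304 + 7·133 = 19. Containment (⊇): the Bézout identity exhibits 19 as an element of (133, 304), giving (19) ⊆ (133, 304). Containment (⊆): since 19 | 133 and 19 | 304 (133 = 19·7, 304 = 19·16), every Z-linear combination of 133 and 304 is divisible by 19, so (133, 304) ⊆ (19). Therefore (133, 304) = (19), d = 19.

Final answer: (133, 304) = (19); d = 19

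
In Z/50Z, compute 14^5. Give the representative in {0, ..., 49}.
24

Use repeated squaring. Binary(5) = 101. Walk through the bits of the exponent 5 left-to-right: at each bit after the leading one, square the running value, then multiply by 14 if the bit is 1 (always reducing mod 50):
  bit 1 = 1 (leading): start with 14.
  bit 2 = 0: square 14^2 = 196 ≡ 46 (mod 50).
  bit 3 = 1: square 46^2 = 2116 ≡ 16; bit is 1, so multiply 16·14 = 224 ≡ 24 (mod 50).
Final value: 14^5 ≡ 24 (mod 50).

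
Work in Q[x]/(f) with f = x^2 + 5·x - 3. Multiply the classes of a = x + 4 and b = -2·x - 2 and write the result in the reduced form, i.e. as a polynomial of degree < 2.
a · b ≡ -14 (mod f(x))

First multiply in Q[x] without reducing: a · b = -2·x^2 - 10·x - 8. Now divide by f(x) = x^2 + 5·x - 3, eliminating the leading term at each step:
  leading term -2·x^2: subtract (-2)·f(x) = -2·x^2 - 10·x + 6, leaving -14
The degree is now < 2, so this is the remainder. Hence a · b ≡ -14 in Q[x]/(f).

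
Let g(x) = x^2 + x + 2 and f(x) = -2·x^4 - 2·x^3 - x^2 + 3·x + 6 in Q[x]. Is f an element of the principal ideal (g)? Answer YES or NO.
YES

In Q[x] the ideal (g) consists of all multiples of g, so f ∈ (g) iff g | f, i.e. iff the remainder of f on division by g is 0. Divide f by g (g is monic, so eliminate the leading term of the running remainder at each step):
  leading term -2·x^4: subtract (-2·x^2)·g(x) = -2·x^4 - 2·x^3 - 4·x^2, leaving 3·x^2 + 3·x + 6
  leading term 3·x^2: subtract (3)·g(x) = 3·x^2 + 3·x + 6, leaving 0
The remainder is 0, so f(x) = g(x) · h(x) with h(x) = 3 - 2·x^2. Hence g | f, i.e. f ∈ (g).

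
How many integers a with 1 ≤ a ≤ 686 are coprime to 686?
The number of a ∈ {1, ..., 686} with gcd(a, 686) = 1 is by definition Euler's totient φ(686). φ is multiplicative, with φ(p^e) = p^e − p^(e−1). Factorise 686 = 2 · 7^3. Then
  φ(686) = (2 − 1) · (7^3 − 7^2) = 1 · 294 = 294.
So there are 294 such integers.

Final answer: 294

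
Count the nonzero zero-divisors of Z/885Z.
In Z/885Z each nonzero element is either a unit (gcd with 885 is 1) or a zero-divisor (gcd > 1). The number of units is φ(885): factorise 885 = 3 · 5 · 59, so φ(885) = (3 − 1) · (5 − 1) · (59 − 1) = 2 · 4 · 58 = 464. The nonzero elements number 885 − 1 = 884. Hence the nonzero zero-divisors number 884 − 464 = 420.

Final answer: Z/885Z has 420 nonzero zero-divisors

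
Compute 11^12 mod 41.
Use repeated squaring. Binary(12) = 1100. Walk through the bits of the exponent 12 left-to-right: at each bit after the leading one, square the running value, then multiply by 11 if the bit is 1 (always reducing mod 41):
  bit 1 = 1 (leading): start with 11.
  bit 2 = 1: square 11^2 = 121 ≡ 39; bit is 1, so multiply 39·11 = 429 ≡ 19 (mod 41).
  bit 3 = 0: square 19^2 = 361 ≡ 33 (mod 41).
  bit 4 = 0: square 33^2 = 1089 ≡ 23 (mod 41).
Final value: 11^12 ≡ 23 (mod 41).

Final answer: 23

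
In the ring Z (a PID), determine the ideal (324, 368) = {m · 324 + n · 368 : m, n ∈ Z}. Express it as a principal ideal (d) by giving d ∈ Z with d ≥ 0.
In the PID Z, (a, b) is generated by gcd(a, b). Compute gcd(368, 324) with the extended Euclidean algorithm, tracking rows (r, s, t) with s·368 + t·324 = r:
  row A: (368, 1, 0)   [1·368 + 0·324 = 368]
  row B: (324, 0, 1)   [0·368 + 1·324 = 324]
  368 = 1·324 + 44   → row C = row A − 1·row B = (44, 1, −1)   [check: 1·368 − 1·324 = 44]
  324 = 7·44 + 16   → row D = row B − 7·row C = (16, −7, 8)   [check: −7·368 + 8·324 = 16]
  44 = 2·16 + 12   → row E = row C − 2·row D = (12, 15, −17)   [check: 15·368 − 17·324 = 12]
  16 = 1·12 + 4   → row F = row D − 1·row E = (4, −22, 25)   [check: −22·368 + 25·324 = 4]
  12 = 3·4 + 0   → remainder 0, stop. gcd = 4 (last nonzero row F).
So gcd(324, 368) = 4, with Bézout identity −22·368 + 25·324 = 4. Containment (⊇): the Bézout identity exhibits 4 as an element of (324, 368), giving (4) ⊆ (324, 368). Containment (⊆): since 4 | 324 and 4 | 368 (324 = 4·81, 368 = 4·92), every Z-linear combination of 324 and 368 is divisible by 4, so (324, 368) ⊆ (4). Therefore (324, 368) = (4), d = 4.

Final answer: (324, 368) = (4); d = 4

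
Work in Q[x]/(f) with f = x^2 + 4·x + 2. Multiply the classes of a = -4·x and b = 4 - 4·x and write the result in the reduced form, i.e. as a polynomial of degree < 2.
First multiply in Q[x] without reducing: a · b = 16·x^2 - 16·x. Now divide by f(x) = x^2 + 4·x + 2, eliminating the leading term at each step:
  leading term 16·x^2: subtract (16)·f(x) = 16·x^2 + 64·x + 32, leaving -80·x - 32
The degree is now < 2, so this is the remainder. Hence a · b ≡ -80·x - 32 in Q[x]/(f).

Final answer: a · b ≡ -80·x - 32 (mod f(x))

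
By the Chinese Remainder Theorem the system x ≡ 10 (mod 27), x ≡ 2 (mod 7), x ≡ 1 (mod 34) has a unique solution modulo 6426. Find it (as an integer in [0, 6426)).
x ≡ 3061 (mod 6426); the representative in [0, 6426) is 3061

The moduli 27, 7, 34 are pairwise coprime, so by the CRT there is a unique solution mod 27·7·34 = 6426.
Solve by successive substitution. Start with x ≡ 10 (mod 27).
  Combine with x ≡ 2 (mod 7): write x = 10 + 27·t and require 10 + 27·t ≡ 2 (mod 7), i.e. 27·t ≡ 2 − 10 ≡ 6 (mod 7). Since 27^(−1) ≡ 6 (mod 7) (27 ≡ 6 (mod 7)), t ≡ 6·6 ≡ 1 (mod 7). So x ≡ 10 + 27·1 = 37 (mod 189).
  Combine with x ≡ 1 (mod 34): write x = 37 + 189·t and require 37 + 189·t ≡ 1 (mod 34), i.e. 189·t ≡ 1 − 37 ≡ 32 (mod 34). Since 189^(−1) ≡ 9 (mod 34) (189 ≡ 19 (mod 34)), t ≡ 9·32 ≡ 16 (mod 34). So x ≡ 37 + 189·16 = 3061 (mod 6426).
Unique solution in [0, 6426): x = 3061.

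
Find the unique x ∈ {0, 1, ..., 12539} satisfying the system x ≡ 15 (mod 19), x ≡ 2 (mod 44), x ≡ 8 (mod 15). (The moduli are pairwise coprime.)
x ≡ 8318 (mod 12540); the representative in [0, 12540) is 8318

The moduli 19, 44, 15 are pairwise coprime, so by the CRT there is a unique solution mod 19·44·15 = 12540.
Solve by successive substitution. Start with x ≡ 15 (mod 19).
  Combine with x ≡ 2 (mod 44): write x = 15 + 19·t and require 15 + 19·t ≡ 2 (mod 44), i.e. 19·t ≡ 2 − 15 ≡ 31 (mod 44). Since 19^(−1) ≡ 7 (mod 44), t ≡ 7·31 ≡ 41 (mod 44). So x ≡ 15 + 19·41 = 794 (mod 836).
  Combine with x ≡ 8 (mod 15): write x = 794 + 836·t and require 794 + 836·t ≡ 8 (mod 15), i.e. 836·t ≡ 8 − 794 ≡ 9 (mod 15). Since 836^(−1) ≡ 11 (mod 15) (836 ≡ 11 (mod 15)), t ≡ 11·9 ≡ 9 (mod 15). So x ≡ 794 + 836·9 = 8318 (mod 12540).
Unique solution in [0, 12540): x = 8318.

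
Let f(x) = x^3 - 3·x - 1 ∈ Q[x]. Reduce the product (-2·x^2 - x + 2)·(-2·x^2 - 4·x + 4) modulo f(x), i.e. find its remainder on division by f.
First multiply in Q[x] without reducing: a · b = 4·x^4 + 10·x^3 - 8·x^2 - 12·x + 8. Now divide by f(x) = x^3 - 3·x - 1, eliminating the leading term at each step:
  leading term 4·x^4: subtract (4·x)·f(x) = 4·x^4 - 12·x^2 - 4·x, leaving 10·x^3 + 4·x^2 - 8·x + 8
  leading term 10·x^3: subtract (10)·f(x) = 10·x^3 - 30·x - 10, leaving 4·x^2 + 22·x + 18
The degree is now < 3, so this is the remainder. Hence a · b ≡ 4·x^2 + 22·x + 18 in Q[x]/(f).

Final answer: a · b ≡ 4·x^2 + 22·x + 18 (mod f(x))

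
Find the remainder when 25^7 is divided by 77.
Use repeated squaring. Binary(7) = 111. Walk through the bits of the exponent 7 left-to-right: at each bit after the leading one, square the running value, then multiply by 25 if the bit is 1 (always reducing mod 77):
  bit 1 = 1 (leading): start with 25.
  bit 2 = 1: square 25^2 = 625 ≡ 9; bit is 1, so multiply 9·25 = 225 ≡ 71 (mod 77).
  bit 3 = 1: square 71^2 = 5041 ≡ 36; bit is 1, so multiply 36·25 = 900 ≡ 53 (mod 77).
Final value: 25^7 ≡ 53 (mod 77).

Final answer: 53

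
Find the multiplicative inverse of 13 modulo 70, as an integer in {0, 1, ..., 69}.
Apply the extended Euclidean algorithm to (70, 13), tracking rows (r, s, t) with s·70 + t·13 = r. Each division r_prev = q·r_cur + r_new produces the new row as (previous row) − q·(current row):
  row A: (70, 1, 0)   [1·70 + 0·13 = 70]
  row B: (13, 0, 1)   [0·70 + 1·13 = 13]
  70 = 5·13 + 5   → row C = row A − 5·row B = (5, 1, −5)   [check: 1·70 − 5·13 = 5]
  13 = 2·5 + 3   → row D = row B − 2·row C = (3, −2, 11)   [check: −2·70 + 11·13 = 3]
  5 = 1·3 + 2   → row E = row C − 1·row D = (2, 3, −16)   [check: 3·70 − 16·13 = 2]
  3 = 1·2 + 1   → row F = row D − 1·row E = (1, −5, 27)   [check: −5·70 + 27·13 = 1]
  2 = 2·1 + 0   → remainder 0, stop. gcd = 1 (last nonzero row F).
The gcd is 1, so 13 is invertible mod 70. The last nonzero row gives −5·70 + 27·13 = 1, so t = 27. So 13^(−1) ≡ 27 (mod 70). Verify: 13 · 27 = 351 ≡ 1 (mod 70). ✓

Final answer: 13^(−1) ≡ 27 (mod 70)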